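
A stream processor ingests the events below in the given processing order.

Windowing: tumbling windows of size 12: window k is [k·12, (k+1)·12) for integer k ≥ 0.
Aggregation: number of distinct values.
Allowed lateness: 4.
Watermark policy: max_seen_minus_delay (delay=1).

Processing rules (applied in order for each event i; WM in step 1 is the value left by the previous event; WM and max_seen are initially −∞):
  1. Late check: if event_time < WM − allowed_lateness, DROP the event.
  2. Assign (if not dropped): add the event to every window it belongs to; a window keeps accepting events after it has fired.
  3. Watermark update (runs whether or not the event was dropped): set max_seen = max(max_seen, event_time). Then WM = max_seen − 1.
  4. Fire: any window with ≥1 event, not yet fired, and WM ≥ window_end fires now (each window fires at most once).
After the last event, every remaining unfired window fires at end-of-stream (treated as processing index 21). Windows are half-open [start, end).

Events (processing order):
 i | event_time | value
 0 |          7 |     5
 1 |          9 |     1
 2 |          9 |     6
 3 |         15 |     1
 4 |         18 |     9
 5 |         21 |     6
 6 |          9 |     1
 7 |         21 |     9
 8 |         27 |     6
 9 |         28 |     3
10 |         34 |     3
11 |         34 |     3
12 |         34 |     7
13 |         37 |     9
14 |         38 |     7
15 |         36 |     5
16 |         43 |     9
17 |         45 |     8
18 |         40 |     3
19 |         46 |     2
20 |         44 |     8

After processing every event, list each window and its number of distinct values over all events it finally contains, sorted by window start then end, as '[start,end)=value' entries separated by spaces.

i=0 t=7 v=5: → [0,12); WM=6
i=1 t=9 v=1: → [0,12); WM=8
i=2 t=9 v=6: → [0,12); WM=8
i=3 t=15 v=1: → [12,24); WM=14; [0,12) fires=3
i=4 t=18 v=9: → [12,24); WM=17
i=5 t=21 v=6: → [12,24); WM=20
i=6 t=9 v=1: DROP (t<20-4); WM=20
i=7 t=21 v=9: → [12,24); WM=20
i=8 t=27 v=6: → [24,36); WM=26; [12,24) fires=3
i=9 t=28 v=3: → [24,36); WM=27
i=10 t=34 v=3: → [24,36); WM=33
i=11 t=34 v=3: → [24,36); WM=33
i=12 t=34 v=7: → [24,36); WM=33
i=13 t=37 v=9: → [36,48); WM=36; [24,36) fires=3
i=14 t=38 v=7: → [36,48); WM=37
i=15 t=36 v=5: → [36,48); WM=37
i=16 t=43 v=9: → [36,48); WM=42
i=17 t=45 v=8: → [36,48); WM=44
i=18 t=40 v=3: → [36,48); WM=44
i=19 t=46 v=2: → [36,48); WM=45
i=20 t=44 v=8: → [36,48); WM=45

[0,12)=3 [12,24)=3 [24,36)=3 [36,48)=6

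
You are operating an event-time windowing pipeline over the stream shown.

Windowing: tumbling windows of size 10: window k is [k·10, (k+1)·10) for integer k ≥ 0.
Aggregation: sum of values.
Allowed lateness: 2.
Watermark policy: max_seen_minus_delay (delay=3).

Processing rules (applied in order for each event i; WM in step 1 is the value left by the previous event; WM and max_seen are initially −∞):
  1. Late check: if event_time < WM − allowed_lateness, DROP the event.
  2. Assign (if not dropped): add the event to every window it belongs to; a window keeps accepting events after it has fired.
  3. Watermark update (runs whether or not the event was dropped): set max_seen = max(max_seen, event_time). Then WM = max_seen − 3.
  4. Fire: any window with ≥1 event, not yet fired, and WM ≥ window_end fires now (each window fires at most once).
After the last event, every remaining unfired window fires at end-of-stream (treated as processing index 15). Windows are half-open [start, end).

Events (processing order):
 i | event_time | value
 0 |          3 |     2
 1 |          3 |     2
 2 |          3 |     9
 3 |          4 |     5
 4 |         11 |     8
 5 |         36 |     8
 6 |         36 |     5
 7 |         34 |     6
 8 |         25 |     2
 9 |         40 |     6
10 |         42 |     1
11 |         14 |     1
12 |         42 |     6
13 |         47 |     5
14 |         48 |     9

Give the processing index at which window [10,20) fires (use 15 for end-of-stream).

i=0 t=3 v=2: → [0,10); WM=0
i=1 t=3 v=2: → [0,10); WM=0
i=2 t=3 v=9: → [0,10); WM=0
i=3 t=4 v=5: → [0,10); WM=1
i=4 t=11 v=8: → [10,20); WM=8
i=5 t=36 v=8: → [30,40); WM=33; [0,10) fires=18 [10,20) fires=8
i=6 t=36 v=5: → [30,40); WM=33
i=7 t=34 v=6: → [30,40); WM=33
i=8 t=25 v=2: DROP (t<33-2); WM=33
i=9 t=40 v=6: → [40,50); WM=37
i=10 t=42 v=1: → [40,50); WM=39
i=11 t=14 v=1: DROP (t<39-2); WM=39
i=12 t=42 v=6: → [40,50); WM=39
i=13 t=47 v=5: → [40,50); WM=44; [30,40) fires=19
i=14 t=48 v=9: → [40,50); WM=45

5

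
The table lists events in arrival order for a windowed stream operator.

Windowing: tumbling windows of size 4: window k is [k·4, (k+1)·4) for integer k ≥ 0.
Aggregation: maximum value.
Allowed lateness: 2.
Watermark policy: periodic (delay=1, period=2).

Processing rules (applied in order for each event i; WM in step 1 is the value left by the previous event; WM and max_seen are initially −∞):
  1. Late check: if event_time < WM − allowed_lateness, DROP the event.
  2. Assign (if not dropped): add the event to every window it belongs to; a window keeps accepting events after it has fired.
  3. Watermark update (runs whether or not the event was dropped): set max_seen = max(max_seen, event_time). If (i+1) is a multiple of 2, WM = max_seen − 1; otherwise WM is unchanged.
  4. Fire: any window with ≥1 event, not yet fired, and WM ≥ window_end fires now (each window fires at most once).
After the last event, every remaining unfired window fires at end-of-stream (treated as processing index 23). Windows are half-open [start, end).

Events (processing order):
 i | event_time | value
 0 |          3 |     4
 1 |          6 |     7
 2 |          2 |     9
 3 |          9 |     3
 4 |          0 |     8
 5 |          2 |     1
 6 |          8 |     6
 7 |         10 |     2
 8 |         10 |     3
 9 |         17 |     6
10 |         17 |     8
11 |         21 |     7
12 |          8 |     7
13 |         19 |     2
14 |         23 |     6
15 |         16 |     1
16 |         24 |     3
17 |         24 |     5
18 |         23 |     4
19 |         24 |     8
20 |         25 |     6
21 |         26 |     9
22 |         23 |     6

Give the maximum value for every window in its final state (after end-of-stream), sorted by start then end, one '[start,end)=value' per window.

i=0 t=3 v=4: → [0,4); WM=−∞
i=1 t=6 v=7: → [4,8); WM=5; [0,4) fires=4
i=2 t=2 v=9: DROP (t<5-2); WM=5
i=3 t=9 v=3: → [8,12); WM=8; [4,8) fires=7
i=4 t=0 v=8: DROP (t<8-2); WM=8
i=5 t=2 v=1: DROP (t<8-2); WM=8
i=6 t=8 v=6: → [8,12); WM=8
i=7 t=10 v=2: → [8,12); WM=9
i=8 t=10 v=3: → [8,12); WM=9
i=9 t=17 v=6: → [16,20); WM=16; [8,12) fires=6
i=10 t=17 v=8: → [16,20); WM=16
i=11 t=21 v=7: → [20,24); WM=20; [16,20) fires=8
i=12 t=8 v=7: DROP (t<20-2); WM=20
i=13 t=19 v=2: → [16,20); WM=20
i=14 t=23 v=6: → [20,24); WM=20
i=15 t=16 v=1: DROP (t<20-2); WM=22
i=16 t=24 v=3: → [24,28); WM=22
i=17 t=24 v=5: → [24,28); WM=23
i=18 t=23 v=4: → [20,24); WM=23
i=19 t=24 v=8: → [24,28); WM=23
i=20 t=25 v=6: → [24,28); WM=23
i=21 t=26 v=9: → [24,28); WM=25; [20,24) fires=7
i=22 t=23 v=6: → [20,24); WM=25

[0,4)=4 [4,8)=7 [8,12)=6 [16,20)=8 [20,24)=7 [24,28)=9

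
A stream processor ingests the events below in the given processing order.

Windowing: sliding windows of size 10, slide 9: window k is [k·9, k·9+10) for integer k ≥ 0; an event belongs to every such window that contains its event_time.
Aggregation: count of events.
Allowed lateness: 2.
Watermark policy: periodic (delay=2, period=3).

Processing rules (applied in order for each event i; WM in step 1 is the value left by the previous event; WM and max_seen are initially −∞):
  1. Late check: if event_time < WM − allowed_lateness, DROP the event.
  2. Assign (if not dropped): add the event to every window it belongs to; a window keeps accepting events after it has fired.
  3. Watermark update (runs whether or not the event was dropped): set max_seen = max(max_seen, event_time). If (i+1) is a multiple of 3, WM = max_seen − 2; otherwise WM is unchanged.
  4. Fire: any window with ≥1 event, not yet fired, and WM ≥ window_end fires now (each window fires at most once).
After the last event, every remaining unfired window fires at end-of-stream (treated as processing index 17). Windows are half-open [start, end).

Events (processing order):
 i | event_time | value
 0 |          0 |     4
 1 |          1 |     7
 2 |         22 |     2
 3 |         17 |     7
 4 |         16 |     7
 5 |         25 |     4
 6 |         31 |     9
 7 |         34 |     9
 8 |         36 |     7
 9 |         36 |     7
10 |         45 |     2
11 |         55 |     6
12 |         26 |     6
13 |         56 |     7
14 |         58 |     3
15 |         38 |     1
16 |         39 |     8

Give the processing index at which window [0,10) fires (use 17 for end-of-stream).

i=0 t=0 v=4: → [0,10); WM=−∞
i=1 t=1 v=7: → [0,10); WM=−∞
i=2 t=22 v=2: → [18,28); WM=20; [0,10) fires=2
i=3 t=17 v=7: DROP (t<20-2); WM=20
i=4 t=16 v=7: DROP (t<20-2); WM=20
i=5 t=25 v=4: → [18,28); WM=23
i=6 t=31 v=9: → [27,37); WM=23
i=7 t=34 v=9: → [27,37); WM=23
i=8 t=36 v=7: → [36,46),[27,37); WM=34; [18,28) fires=2
i=9 t=36 v=7: → [36,46),[27,37); WM=34
i=10 t=45 v=2: → [45,55),[36,46); WM=34
i=11 t=55 v=6: → [54,64); WM=53; [27,37) fires=4 [36,46) fires=3
i=12 t=26 v=6: DROP (t<53-2); WM=53
i=13 t=56 v=7: → [54,64); WM=53
i=14 t=58 v=3: → [54,64); WM=56; [45,55) fires=1
i=15 t=38 v=1: DROP (t<56-2); WM=56
i=16 t=39 v=8: DROP (t<56-2); WM=56

2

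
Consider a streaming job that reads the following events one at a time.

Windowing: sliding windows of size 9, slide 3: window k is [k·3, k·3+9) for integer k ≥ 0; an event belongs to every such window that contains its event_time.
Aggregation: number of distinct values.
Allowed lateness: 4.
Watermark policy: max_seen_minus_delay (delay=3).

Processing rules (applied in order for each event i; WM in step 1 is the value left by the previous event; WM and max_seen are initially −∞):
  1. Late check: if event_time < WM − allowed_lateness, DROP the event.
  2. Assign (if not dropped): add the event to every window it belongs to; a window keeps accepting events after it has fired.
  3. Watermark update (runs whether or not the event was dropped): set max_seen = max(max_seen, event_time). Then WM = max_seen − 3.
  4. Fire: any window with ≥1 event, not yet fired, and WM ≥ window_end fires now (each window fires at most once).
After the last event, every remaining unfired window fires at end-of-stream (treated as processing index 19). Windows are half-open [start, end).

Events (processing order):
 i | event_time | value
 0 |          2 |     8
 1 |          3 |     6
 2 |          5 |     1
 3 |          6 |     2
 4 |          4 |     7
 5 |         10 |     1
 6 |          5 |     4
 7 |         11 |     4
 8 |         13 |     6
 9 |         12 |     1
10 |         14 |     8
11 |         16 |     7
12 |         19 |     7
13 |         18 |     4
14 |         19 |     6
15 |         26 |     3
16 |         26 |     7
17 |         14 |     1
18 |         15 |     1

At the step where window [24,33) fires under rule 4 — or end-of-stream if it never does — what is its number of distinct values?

2

i=0 t=2 v=8: → [0,9); WM=-1
i=1 t=3 v=6: → [3,12),[0,9); WM=0
i=2 t=5 v=1: → [3,12),[0,9); WM=2
i=3 t=6 v=2: → [6,15),[3,12),[0,9); WM=3
i=4 t=4 v=7: → [3,12),[0,9); WM=3
i=5 t=10 v=1: → [9,18),[6,15),[3,12); WM=7
i=6 t=5 v=4: → [3,12),[0,9); WM=7
i=7 t=11 v=4: → [9,18),[6,15),[3,12); WM=8
i=8 t=13 v=6: → [12,21),[9,18),[6,15); WM=10; [0,9) fires=6
i=9 t=12 v=1: → [12,21),[9,18),[6,15); WM=10
i=10 t=14 v=8: → [12,21),[9,18),[6,15); WM=11
i=11 t=16 v=7: → [15,24),[12,21),[9,18); WM=13; [3,12) fires=5
i=12 t=19 v=7: → [18,27),[15,24),[12,21); WM=16; [6,15) fires=5
i=13 t=18 v=4: → [18,27),[15,24),[12,21); WM=16
i=14 t=19 v=6: → [18,27),[15,24),[12,21); WM=16
i=15 t=26 v=3: → [24,33),[21,30),[18,27); WM=23; [9,18) fires=5 [12,21) fires=5
i=16 t=26 v=7: → [24,33),[21,30),[18,27); WM=23
i=17 t=14 v=1: DROP (t<23-4); WM=23
i=18 t=15 v=1: DROP (t<23-4); WM=23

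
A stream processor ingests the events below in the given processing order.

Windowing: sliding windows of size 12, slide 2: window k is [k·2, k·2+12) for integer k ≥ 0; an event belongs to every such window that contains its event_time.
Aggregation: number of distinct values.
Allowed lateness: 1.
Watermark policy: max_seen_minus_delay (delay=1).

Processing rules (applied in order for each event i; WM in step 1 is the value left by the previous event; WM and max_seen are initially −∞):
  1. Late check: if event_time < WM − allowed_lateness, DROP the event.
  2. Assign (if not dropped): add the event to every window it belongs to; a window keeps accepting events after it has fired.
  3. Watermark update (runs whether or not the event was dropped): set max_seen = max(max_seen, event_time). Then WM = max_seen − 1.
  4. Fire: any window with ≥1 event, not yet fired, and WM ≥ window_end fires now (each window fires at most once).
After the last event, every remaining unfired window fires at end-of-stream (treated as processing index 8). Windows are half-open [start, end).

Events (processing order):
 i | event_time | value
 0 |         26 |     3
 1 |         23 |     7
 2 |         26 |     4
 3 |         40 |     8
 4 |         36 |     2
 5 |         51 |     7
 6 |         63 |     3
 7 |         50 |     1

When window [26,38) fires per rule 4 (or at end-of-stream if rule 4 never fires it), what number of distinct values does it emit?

i=0 t=26 v=3: → [26,38),[24,36),[22,34),[20,32),[18,30),[16,28); WM=25
i=1 t=23 v=7: DROP (t<25-1); WM=25
i=2 t=26 v=4: → [26,38),[24,36),[22,34),[20,32),[18,30),[16,28); WM=25
i=3 t=40 v=8: → [40,52),[38,50),[36,48),[34,46),[32,44),[30,42); WM=39; [16,28) fires=2 [18,30) fires=2 [20,32) fires=2 [22,34) fires=2 [24,36) fires=2 [26,38) fires=2
i=4 t=36 v=2: DROP (t<39-1); WM=39
i=5 t=51 v=7: → [50,62),[48,60),[46,58),[44,56),[42,54),[40,52); WM=50; [30,42) fires=1 [32,44) fires=1 [34,46) fires=1 [36,48) fires=1 [38,50) fires=1
i=6 t=63 v=3: → [62,74),[60,72),[58,70),[56,68),[54,66),[52,64); WM=62; [40,52) fires=2 [42,54) fires=1 [44,56) fires=1 [46,58) fires=1 [48,60) fires=1 [50,62) fires=1
i=7 t=50 v=1: DROP (t<62-1); WM=62

2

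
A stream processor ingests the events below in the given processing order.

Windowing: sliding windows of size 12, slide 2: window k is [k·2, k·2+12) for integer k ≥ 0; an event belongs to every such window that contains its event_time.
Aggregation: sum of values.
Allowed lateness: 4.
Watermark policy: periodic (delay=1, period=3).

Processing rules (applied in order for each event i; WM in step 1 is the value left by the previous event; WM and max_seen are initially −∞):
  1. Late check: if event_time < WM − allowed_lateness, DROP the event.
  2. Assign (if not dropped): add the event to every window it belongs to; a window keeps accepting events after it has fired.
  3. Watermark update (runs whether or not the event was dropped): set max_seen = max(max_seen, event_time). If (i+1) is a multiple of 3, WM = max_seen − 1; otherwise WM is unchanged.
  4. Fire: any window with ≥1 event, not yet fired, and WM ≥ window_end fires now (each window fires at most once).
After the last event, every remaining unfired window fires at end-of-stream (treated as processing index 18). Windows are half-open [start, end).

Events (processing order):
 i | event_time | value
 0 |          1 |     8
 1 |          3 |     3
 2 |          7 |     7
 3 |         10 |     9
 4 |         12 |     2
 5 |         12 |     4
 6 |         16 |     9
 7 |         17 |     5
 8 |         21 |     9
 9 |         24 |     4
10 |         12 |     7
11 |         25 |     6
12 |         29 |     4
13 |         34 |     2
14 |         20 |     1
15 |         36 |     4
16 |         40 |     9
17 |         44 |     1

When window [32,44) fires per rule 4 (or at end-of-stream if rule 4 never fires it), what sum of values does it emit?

15

i=0 t=1 v=8: → [0,12); WM=−∞
i=1 t=3 v=3: → [2,14),[0,12); WM=−∞
i=2 t=7 v=7: → [6,18),[4,16),[2,14),[0,12); WM=6
i=3 t=10 v=9: → [10,22),[8,20),[6,18),[4,16),[2,14),[0,12); WM=6
i=4 t=12 v=2: → [12,24),[10,22),[8,20),[6,18),[4,16),[2,14); WM=6
i=5 t=12 v=4: → [12,24),[10,22),[8,20),[6,18),[4,16),[2,14); WM=11
i=6 t=16 v=9: → [16,28),[14,26),[12,24),[10,22),[8,20),[6,18); WM=11
i=7 t=17 v=5: → [16,28),[14,26),[12,24),[10,22),[8,20),[6,18); WM=11
i=8 t=21 v=9: → [20,32),[18,30),[16,28),[14,26),[12,24),[10,22); WM=20; [0,12) fires=27 [2,14) fires=25 [4,16) fires=22 [6,18) fires=36 [8,20) fires=29
i=9 t=24 v=4: → [24,36),[22,34),[20,32),[18,30),[16,28),[14,26); WM=20
i=10 t=12 v=7: DROP (t<20-4); WM=20
i=11 t=25 v=6: → [24,36),[22,34),[20,32),[18,30),[16,28),[14,26); WM=24; [10,22) fires=38 [12,24) fires=29
i=12 t=29 v=4: → [28,40),[26,38),[24,36),[22,34),[20,32),[18,30); WM=24
i=13 t=34 v=2: → [34,46),[32,44),[30,42),[28,40),[26,38),[24,36); WM=24
i=14 t=20 v=1: → [20,32),[18,30),[16,28),[14,26),[12,24),[10,22); WM=33; [14,26) fires=34 [16,28) fires=34 [18,30) fires=24 [20,32) fires=24
i=15 t=36 v=4: → [36,48),[34,46),[32,44),[30,42),[28,40),[26,38); WM=33
i=16 t=40 v=9: → [40,52),[38,50),[36,48),[34,46),[32,44),[30,42); WM=33
i=17 t=44 v=1: → [44,56),[42,54),[40,52),[38,50),[36,48),[34,46); WM=43; [22,34) fires=14 [24,36) fires=16 [26,38) fires=10 [28,40) fires=10 [30,42) fires=15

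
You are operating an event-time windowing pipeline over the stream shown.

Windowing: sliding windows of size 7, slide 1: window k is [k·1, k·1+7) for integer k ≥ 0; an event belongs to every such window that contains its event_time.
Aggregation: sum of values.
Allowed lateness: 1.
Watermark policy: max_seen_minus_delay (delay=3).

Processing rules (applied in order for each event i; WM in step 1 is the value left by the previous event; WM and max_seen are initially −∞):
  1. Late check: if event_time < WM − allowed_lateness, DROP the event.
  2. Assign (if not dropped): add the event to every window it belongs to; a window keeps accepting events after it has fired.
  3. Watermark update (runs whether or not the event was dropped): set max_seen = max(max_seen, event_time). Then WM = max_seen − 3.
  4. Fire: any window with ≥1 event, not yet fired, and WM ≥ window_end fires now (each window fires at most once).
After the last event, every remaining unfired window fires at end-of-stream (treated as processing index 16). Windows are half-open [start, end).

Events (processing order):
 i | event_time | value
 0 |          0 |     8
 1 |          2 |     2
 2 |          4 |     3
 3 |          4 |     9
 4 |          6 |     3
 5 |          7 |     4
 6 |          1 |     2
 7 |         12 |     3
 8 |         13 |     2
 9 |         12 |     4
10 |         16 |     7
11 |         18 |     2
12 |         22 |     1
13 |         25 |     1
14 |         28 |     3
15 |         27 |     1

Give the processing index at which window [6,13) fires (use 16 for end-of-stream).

10

i=0 t=0 v=8: → [0,7); WM=-3
i=1 t=2 v=2: → [2,9),[1,8),[0,7); WM=-1
i=2 t=4 v=3: → [4,11),[3,10),[2,9),[1,8),[0,7); WM=1
i=3 t=4 v=9: → [4,11),[3,10),[2,9),[1,8),[0,7); WM=1
i=4 t=6 v=3: → [6,13),[5,12),[4,11),[3,10),[2,9),[1,8),[0,7); WM=3
i=5 t=7 v=4: → [7,14),[6,13),[5,12),[4,11),[3,10),[2,9),[1,8); WM=4
i=6 t=1 v=2: DROP (t<4-1); WM=4
i=7 t=12 v=3: → [12,19),[11,18),[10,17),[9,16),[8,15),[7,14),[6,13); WM=9; [0,7) fires=25 [1,8) fires=21 [2,9) fires=21
i=8 t=13 v=2: → [13,20),[12,19),[11,18),[10,17),[9,16),[8,15),[7,14); WM=10; [3,10) fires=19
i=9 t=12 v=4: → [12,19),[11,18),[10,17),[9,16),[8,15),[7,14),[6,13); WM=10
i=10 t=16 v=7: → [16,23),[15,22),[14,21),[13,20),[12,19),[11,18),[10,17); WM=13; [4,11) fires=19 [5,12) fires=7 [6,13) fires=14
i=11 t=18 v=2: → [18,25),[17,24),[16,23),[15,22),[14,21),[13,20),[12,19); WM=15; [7,14) fires=13 [8,15) fires=9
i=12 t=22 v=1: → [22,29),[21,28),[20,27),[19,26),[18,25),[17,24),[16,23); WM=19; [9,16) fires=9 [10,17) fires=16 [11,18) fires=16 [12,19) fires=18
i=13 t=25 v=1: → [25,32),[24,31),[23,30),[22,29),[21,28),[20,27),[19,26); WM=22; [13,20) fires=11 [14,21) fires=9 [15,22) fires=9
i=14 t=28 v=3: → [28,35),[27,34),[26,33),[25,32),[24,31),[23,30),[22,29); WM=25; [16,23) fires=10 [17,24) fires=3 [18,25) fires=3
i=15 t=27 v=1: → [27,34),[26,33),[25,32),[24,31),[23,30),[22,29),[21,28); WM=25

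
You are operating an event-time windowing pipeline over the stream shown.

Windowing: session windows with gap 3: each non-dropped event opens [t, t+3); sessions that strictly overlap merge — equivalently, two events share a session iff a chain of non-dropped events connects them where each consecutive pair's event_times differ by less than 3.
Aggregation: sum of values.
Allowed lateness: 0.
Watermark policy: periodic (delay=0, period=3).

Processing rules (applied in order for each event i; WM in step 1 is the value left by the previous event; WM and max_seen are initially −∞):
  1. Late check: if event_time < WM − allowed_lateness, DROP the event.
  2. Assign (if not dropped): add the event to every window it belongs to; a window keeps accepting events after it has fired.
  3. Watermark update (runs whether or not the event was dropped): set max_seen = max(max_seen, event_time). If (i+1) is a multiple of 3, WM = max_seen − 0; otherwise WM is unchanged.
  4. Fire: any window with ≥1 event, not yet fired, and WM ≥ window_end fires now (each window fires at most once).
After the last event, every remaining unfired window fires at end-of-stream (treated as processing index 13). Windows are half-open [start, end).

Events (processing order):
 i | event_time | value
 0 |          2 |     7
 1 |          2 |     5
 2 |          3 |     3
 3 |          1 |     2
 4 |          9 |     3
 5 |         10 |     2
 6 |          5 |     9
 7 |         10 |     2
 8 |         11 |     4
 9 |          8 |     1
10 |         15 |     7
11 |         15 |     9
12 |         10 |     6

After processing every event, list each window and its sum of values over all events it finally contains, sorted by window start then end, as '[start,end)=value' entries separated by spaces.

[2,6)=15 [9,14)=11 [15,18)=16

i=0 t=2 v=7: → [2,5); WM=−∞
i=1 t=2 v=5: → [2,5); WM=−∞
i=2 t=3 v=3: → [2,6); WM=3
i=3 t=1 v=2: DROP (t<3-0); WM=3
i=4 t=9 v=3: → [9,12); WM=3
i=5 t=10 v=2: → [9,13); WM=10
i=6 t=5 v=9: DROP (t<10-0); WM=10
i=7 t=10 v=2: → [9,13); WM=10
i=8 t=11 v=4: → [9,14); WM=11
i=9 t=8 v=1: DROP (t<11-0); WM=11
i=10 t=15 v=7: → [15,18); WM=11
i=11 t=15 v=9: → [15,18); WM=15
i=12 t=10 v=6: DROP (t<15-0); WM=15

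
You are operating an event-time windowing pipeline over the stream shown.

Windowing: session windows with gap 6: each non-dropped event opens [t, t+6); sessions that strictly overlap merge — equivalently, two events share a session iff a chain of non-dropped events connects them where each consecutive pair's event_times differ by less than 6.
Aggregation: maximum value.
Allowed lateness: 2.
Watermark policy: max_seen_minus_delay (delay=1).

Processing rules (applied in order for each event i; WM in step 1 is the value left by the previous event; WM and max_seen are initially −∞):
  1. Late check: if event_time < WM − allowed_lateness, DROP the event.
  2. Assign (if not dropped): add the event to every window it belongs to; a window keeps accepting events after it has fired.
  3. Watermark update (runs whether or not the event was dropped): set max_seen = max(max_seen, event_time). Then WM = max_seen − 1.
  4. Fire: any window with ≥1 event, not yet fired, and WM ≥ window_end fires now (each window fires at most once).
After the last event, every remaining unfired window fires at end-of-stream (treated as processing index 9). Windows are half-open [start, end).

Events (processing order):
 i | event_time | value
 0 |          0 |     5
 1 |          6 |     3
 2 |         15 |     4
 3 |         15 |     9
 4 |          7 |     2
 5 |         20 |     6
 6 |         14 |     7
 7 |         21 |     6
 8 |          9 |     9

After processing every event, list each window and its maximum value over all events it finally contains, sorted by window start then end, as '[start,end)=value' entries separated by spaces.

[0,6)=5 [6,12)=3 [15,27)=9

i=0 t=0 v=5: → [0,6); WM=-1
i=1 t=6 v=3: → [6,12); WM=5
i=2 t=15 v=4: → [15,21); WM=14
i=3 t=15 v=9: → [15,21); WM=14
i=4 t=7 v=2: DROP (t<14-2); WM=14
i=5 t=20 v=6: → [15,26); WM=19
i=6 t=14 v=7: DROP (t<19-2); WM=19
i=7 t=21 v=6: → [15,27); WM=20
i=8 t=9 v=9: DROP (t<20-2); WM=20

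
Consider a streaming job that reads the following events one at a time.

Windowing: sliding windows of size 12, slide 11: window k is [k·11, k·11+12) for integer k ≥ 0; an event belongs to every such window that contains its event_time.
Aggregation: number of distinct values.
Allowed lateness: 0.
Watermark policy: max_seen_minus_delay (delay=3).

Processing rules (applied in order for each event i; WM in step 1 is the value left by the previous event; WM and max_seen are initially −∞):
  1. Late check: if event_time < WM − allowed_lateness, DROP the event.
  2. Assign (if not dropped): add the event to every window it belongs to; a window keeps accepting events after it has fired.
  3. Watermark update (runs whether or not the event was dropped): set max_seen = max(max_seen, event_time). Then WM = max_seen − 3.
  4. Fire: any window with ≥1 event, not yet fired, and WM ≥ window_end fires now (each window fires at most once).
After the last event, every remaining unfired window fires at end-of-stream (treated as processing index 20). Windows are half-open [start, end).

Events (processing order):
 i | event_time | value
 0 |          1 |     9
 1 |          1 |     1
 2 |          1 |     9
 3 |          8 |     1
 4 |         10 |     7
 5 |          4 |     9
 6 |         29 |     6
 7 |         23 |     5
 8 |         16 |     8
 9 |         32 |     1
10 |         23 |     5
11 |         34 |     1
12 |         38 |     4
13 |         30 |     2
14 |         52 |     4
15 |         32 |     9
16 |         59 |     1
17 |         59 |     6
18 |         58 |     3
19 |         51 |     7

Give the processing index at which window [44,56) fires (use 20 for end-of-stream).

i=0 t=1 v=9: → [0,12); WM=-2
i=1 t=1 v=1: → [0,12); WM=-2
i=2 t=1 v=9: → [0,12); WM=-2
i=3 t=8 v=1: → [0,12); WM=5
i=4 t=10 v=7: → [0,12); WM=7
i=5 t=4 v=9: DROP (t<7-0); WM=7
i=6 t=29 v=6: → [22,34); WM=26; [0,12) fires=3
i=7 t=23 v=5: DROP (t<26-0); WM=26
i=8 t=16 v=8: DROP (t<26-0); WM=26
i=9 t=32 v=1: → [22,34); WM=29
i=10 t=23 v=5: DROP (t<29-0); WM=29
i=11 t=34 v=1: → [33,45); WM=31
i=12 t=38 v=4: → [33,45); WM=35; [22,34) fires=2
i=13 t=30 v=2: DROP (t<35-0); WM=35
i=14 t=52 v=4: → [44,56); WM=49; [33,45) fires=2
i=15 t=32 v=9: DROP (t<49-0); WM=49
i=16 t=59 v=1: → [55,67); WM=56; [44,56) fires=1
i=17 t=59 v=6: → [55,67); WM=56
i=18 t=58 v=3: → [55,67); WM=56
i=19 t=51 v=7: DROP (t<56-0); WM=56

16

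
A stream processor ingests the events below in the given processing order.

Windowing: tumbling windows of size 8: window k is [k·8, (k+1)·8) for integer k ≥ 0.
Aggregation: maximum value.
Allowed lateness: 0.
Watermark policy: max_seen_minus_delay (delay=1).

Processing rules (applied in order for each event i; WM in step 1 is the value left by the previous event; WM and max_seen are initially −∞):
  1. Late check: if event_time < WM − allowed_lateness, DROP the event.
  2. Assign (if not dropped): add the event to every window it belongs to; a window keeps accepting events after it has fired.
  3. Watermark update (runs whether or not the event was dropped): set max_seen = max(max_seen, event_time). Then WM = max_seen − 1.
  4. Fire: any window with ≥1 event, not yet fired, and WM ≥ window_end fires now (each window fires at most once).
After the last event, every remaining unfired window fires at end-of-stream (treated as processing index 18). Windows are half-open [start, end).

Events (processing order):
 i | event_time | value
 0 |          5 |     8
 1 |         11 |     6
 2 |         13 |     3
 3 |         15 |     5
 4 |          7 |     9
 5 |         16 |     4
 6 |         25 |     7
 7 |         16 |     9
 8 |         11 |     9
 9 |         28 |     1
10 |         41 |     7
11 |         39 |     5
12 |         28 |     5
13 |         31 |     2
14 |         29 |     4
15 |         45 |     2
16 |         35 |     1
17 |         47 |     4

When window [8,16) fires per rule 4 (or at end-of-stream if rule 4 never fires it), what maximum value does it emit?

i=0 t=5 v=8: → [0,8); WM=4
i=1 t=11 v=6: → [8,16); WM=10; [0,8) fires=8
i=2 t=13 v=3: → [8,16); WM=12
i=3 t=15 v=5: → [8,16); WM=14
i=4 t=7 v=9: DROP (t<14-0); WM=14
i=5 t=16 v=4: → [16,24); WM=15
i=6 t=25 v=7: → [24,32); WM=24; [8,16) fires=6 [16,24) fires=4
i=7 t=16 v=9: DROP (t<24-0); WM=24
i=8 t=11 v=9: DROP (t<24-0); WM=24
i=9 t=28 v=1: → [24,32); WM=27
i=10 t=41 v=7: → [40,48); WM=40; [24,32) fires=7
i=11 t=39 v=5: DROP (t<40-0); WM=40
i=12 t=28 v=5: DROP (t<40-0); WM=40
i=13 t=31 v=2: DROP (t<40-0); WM=40
i=14 t=29 v=4: DROP (t<40-0); WM=40
i=15 t=45 v=2: → [40,48); WM=44
i=16 t=35 v=1: DROP (t<44-0); WM=44
i=17 t=47 v=4: → [40,48); WM=46

6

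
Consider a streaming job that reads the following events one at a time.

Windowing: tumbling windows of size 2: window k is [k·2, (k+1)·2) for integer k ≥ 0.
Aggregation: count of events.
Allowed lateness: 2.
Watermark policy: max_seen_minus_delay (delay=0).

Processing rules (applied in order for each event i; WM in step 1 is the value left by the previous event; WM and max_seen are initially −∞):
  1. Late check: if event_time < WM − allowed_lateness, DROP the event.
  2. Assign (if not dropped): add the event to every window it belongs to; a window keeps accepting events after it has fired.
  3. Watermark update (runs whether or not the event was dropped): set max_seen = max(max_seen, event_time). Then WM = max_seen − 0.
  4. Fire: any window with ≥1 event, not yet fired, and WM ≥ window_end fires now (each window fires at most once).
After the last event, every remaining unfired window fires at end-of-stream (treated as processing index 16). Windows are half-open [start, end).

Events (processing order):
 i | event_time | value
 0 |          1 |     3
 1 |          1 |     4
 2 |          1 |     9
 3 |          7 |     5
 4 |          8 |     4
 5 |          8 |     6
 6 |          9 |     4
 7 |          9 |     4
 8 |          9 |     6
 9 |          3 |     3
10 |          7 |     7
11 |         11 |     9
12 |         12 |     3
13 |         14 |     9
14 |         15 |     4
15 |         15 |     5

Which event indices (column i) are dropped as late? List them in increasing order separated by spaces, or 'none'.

9

i=0 t=1 v=3: → [0,2); WM=1
i=1 t=1 v=4: → [0,2); WM=1
i=2 t=1 v=9: → [0,2); WM=1
i=3 t=7 v=5: → [6,8); WM=7; [0,2) fires=3
i=4 t=8 v=4: → [8,10); WM=8; [6,8) fires=1
i=5 t=8 v=6: → [8,10); WM=8
i=6 t=9 v=4: → [8,10); WM=9
i=7 t=9 v=4: → [8,10); WM=9
i=8 t=9 v=6: → [8,10); WM=9
i=9 t=3 v=3: DROP (t<9-2); WM=9
i=10 t=7 v=7: → [6,8); WM=9
i=11 t=11 v=9: → [10,12); WM=11; [8,10) fires=5
i=12 t=12 v=3: → [12,14); WM=12; [10,12) fires=1
i=13 t=14 v=9: → [14,16); WM=14; [12,14) fires=1
i=14 t=15 v=4: → [14,16); WM=15
i=15 t=15 v=5: → [14,16); WM=15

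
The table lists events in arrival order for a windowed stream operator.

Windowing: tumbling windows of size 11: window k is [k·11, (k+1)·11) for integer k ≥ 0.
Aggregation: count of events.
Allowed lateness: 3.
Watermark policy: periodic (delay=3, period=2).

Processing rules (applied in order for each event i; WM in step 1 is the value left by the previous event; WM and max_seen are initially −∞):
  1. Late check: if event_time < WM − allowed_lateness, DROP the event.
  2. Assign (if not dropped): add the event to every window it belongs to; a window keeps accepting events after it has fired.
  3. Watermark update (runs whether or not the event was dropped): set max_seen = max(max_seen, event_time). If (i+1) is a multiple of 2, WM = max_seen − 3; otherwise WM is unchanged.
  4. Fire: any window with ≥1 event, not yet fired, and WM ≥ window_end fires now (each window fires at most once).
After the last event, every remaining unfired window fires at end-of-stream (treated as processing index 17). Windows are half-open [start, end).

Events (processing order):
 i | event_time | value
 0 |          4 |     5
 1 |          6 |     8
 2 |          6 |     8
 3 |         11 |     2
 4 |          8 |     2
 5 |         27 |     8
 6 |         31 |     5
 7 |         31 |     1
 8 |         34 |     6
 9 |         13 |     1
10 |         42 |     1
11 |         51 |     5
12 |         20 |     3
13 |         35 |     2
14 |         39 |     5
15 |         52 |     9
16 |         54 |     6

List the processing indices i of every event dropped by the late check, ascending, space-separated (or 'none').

9 12 13 14

i=0 t=4 v=5: → [0,11); WM=−∞
i=1 t=6 v=8: → [0,11); WM=3
i=2 t=6 v=8: → [0,11); WM=3
i=3 t=11 v=2: → [11,22); WM=8
i=4 t=8 v=2: → [0,11); WM=8
i=5 t=27 v=8: → [22,33); WM=24; [0,11) fires=4 [11,22) fires=1
i=6 t=31 v=5: → [22,33); WM=24
i=7 t=31 v=1: → [22,33); WM=28
i=8 t=34 v=6: → [33,44); WM=28
i=9 t=13 v=1: DROP (t<28-3); WM=31
i=10 t=42 v=1: → [33,44); WM=31
i=11 t=51 v=5: → [44,55); WM=48; [22,33) fires=3 [33,44) fires=2
i=12 t=20 v=3: DROP (t<48-3); WM=48
i=13 t=35 v=2: DROP (t<48-3); WM=48
i=14 t=39 v=5: DROP (t<48-3); WM=48
i=15 t=52 v=9: → [44,55); WM=49
i=16 t=54 v=6: → [44,55); WM=49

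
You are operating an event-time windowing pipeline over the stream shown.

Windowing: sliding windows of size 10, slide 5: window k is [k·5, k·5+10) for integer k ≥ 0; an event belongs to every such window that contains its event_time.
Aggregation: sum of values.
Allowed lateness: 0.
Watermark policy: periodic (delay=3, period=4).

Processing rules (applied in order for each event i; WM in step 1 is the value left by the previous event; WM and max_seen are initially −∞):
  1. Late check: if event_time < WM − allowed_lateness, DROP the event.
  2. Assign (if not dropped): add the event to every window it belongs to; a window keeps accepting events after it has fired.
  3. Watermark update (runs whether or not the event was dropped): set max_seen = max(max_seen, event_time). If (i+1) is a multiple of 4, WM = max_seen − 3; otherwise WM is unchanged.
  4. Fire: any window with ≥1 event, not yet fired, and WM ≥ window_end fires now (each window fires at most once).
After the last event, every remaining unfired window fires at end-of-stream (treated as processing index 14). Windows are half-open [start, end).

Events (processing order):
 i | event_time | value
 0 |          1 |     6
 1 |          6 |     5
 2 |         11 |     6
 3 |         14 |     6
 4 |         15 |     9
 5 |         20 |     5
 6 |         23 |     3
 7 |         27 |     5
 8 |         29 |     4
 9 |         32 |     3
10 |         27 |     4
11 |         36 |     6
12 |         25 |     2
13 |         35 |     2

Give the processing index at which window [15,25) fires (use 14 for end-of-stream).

11

i=0 t=1 v=6: → [0,10); WM=−∞
i=1 t=6 v=5: → [5,15),[0,10); WM=−∞
i=2 t=11 v=6: → [10,20),[5,15); WM=−∞
i=3 t=14 v=6: → [10,20),[5,15); WM=11; [0,10) fires=11
i=4 t=15 v=9: → [15,25),[10,20); WM=11
i=5 t=20 v=5: → [20,30),[15,25); WM=11
i=6 t=23 v=3: → [20,30),[15,25); WM=11
i=7 t=27 v=5: → [25,35),[20,30); WM=24; [5,15) fires=17 [10,20) fires=21
i=8 t=29 v=4: → [25,35),[20,30); WM=24
i=9 t=32 v=3: → [30,40),[25,35); WM=24
i=10 t=27 v=4: → [25,35),[20,30); WM=24
i=11 t=36 v=6: → [35,45),[30,40); WM=33; [15,25) fires=17 [20,30) fires=21
i=12 t=25 v=2: DROP (t<33-0); WM=33
i=13 t=35 v=2: → [35,45),[30,40); WM=33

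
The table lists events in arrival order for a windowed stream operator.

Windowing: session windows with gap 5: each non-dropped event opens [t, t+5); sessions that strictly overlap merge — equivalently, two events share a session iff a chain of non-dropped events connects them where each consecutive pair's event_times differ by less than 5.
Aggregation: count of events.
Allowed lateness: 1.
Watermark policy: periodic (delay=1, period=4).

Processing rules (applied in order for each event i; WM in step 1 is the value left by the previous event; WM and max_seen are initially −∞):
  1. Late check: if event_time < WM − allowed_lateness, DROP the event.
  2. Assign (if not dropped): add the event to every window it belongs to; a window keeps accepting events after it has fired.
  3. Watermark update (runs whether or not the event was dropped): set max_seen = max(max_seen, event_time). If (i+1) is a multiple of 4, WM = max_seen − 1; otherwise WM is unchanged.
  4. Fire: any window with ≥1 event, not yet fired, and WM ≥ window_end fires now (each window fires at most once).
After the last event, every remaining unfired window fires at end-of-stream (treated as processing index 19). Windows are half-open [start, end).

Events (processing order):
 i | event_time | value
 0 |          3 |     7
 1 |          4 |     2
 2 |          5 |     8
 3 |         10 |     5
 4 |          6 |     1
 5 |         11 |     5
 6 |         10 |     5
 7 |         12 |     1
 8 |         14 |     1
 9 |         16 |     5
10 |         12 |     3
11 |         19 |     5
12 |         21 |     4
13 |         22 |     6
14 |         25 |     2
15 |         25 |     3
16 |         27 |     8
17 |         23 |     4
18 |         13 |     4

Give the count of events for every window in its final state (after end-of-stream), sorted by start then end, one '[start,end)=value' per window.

i=0 t=3 v=7: → [3,8); WM=−∞
i=1 t=4 v=2: → [3,9); WM=−∞
i=2 t=5 v=8: → [3,10); WM=−∞
i=3 t=10 v=5: → [10,15); WM=9
i=4 t=6 v=1: DROP (t<9-1); WM=9
i=5 t=11 v=5: → [10,16); WM=9
i=6 t=10 v=5: → [10,16); WM=9
i=7 t=12 v=1: → [10,17); WM=11
i=8 t=14 v=1: → [10,19); WM=11
i=9 t=16 v=5: → [10,21); WM=11
i=10 t=12 v=3: → [10,21); WM=11
i=11 t=19 v=5: → [10,24); WM=18
i=12 t=21 v=4: → [10,26); WM=18
i=13 t=22 v=6: → [10,27); WM=18
i=14 t=25 v=2: → [10,30); WM=18
i=15 t=25 v=3: → [10,30); WM=24
i=16 t=27 v=8: → [10,32); WM=24
i=17 t=23 v=4: → [10,32); WM=24
i=18 t=13 v=4: DROP (t<24-1); WM=24

[3,10)=3 [10,32)=14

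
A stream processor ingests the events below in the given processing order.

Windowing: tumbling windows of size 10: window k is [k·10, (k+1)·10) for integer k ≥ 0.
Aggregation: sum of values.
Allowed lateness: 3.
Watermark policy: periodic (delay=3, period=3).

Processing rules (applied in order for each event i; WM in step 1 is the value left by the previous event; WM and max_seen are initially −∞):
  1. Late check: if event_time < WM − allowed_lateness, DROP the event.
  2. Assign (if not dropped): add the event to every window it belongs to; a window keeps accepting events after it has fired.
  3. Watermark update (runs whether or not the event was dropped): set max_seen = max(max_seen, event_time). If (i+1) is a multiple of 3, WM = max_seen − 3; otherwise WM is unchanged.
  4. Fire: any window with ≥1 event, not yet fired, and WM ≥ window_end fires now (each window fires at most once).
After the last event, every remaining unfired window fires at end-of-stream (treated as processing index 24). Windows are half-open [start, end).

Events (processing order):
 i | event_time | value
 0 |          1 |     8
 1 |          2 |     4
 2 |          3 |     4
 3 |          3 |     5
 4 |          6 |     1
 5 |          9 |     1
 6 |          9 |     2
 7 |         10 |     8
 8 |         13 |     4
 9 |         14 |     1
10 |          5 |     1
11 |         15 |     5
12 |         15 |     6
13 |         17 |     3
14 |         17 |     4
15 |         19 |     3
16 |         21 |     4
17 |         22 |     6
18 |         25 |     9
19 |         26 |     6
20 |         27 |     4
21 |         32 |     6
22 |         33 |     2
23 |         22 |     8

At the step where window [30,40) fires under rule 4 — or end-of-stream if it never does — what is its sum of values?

i=0 t=1 v=8: → [0,10); WM=−∞
i=1 t=2 v=4: → [0,10); WM=−∞
i=2 t=3 v=4: → [0,10); WM=0
i=3 t=3 v=5: → [0,10); WM=0
i=4 t=6 v=1: → [0,10); WM=0
i=5 t=9 v=1: → [0,10); WM=6
i=6 t=9 v=2: → [0,10); WM=6
i=7 t=10 v=8: → [10,20); WM=6
i=8 t=13 v=4: → [10,20); WM=10; [0,10) fires=25
i=9 t=14 v=1: → [10,20); WM=10
i=10 t=5 v=1: DROP (t<10-3); WM=10
i=11 t=15 v=5: → [10,20); WM=12
i=12 t=15 v=6: → [10,20); WM=12
i=13 t=17 v=3: → [10,20); WM=12
i=14 t=17 v=4: → [10,20); WM=14
i=15 t=19 v=3: → [10,20); WM=14
i=16 t=21 v=4: → [20,30); WM=14
i=17 t=22 v=6: → [20,30); WM=19
i=18 t=25 v=9: → [20,30); WM=19
i=19 t=26 v=6: → [20,30); WM=19
i=20 t=27 v=4: → [20,30); WM=24; [10,20) fires=34
i=21 t=32 v=6: → [30,40); WM=24
i=22 t=33 v=2: → [30,40); WM=24
i=23 t=22 v=8: → [20,30); WM=30; [20,30) fires=37

8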